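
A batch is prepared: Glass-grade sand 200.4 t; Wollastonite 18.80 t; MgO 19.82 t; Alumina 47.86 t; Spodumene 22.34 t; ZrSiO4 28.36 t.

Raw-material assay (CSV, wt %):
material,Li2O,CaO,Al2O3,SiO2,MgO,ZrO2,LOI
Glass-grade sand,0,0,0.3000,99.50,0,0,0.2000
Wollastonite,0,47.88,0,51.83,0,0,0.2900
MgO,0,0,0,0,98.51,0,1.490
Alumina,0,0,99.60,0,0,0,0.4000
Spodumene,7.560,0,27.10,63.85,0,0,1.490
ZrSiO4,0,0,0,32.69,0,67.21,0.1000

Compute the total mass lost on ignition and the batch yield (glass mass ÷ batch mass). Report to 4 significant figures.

Values along the way appear, rounded to 4 significant figures, across the worked steps; full precision is kept from first step to last — each reported figure sees exactly one rounding. The derived quantities (the six compositions, LOI, totals, glass mass, the yield) are computed in full precision from the batch weights at 336.3 t of glass, exactly as printed in the question or the answer.
Material-by-material LOI:
  Glass-grade sand: 200.4 × 0.002000 = 0.4008 t
  Wollastonite: 18.80 × 0.002900 = 0.05452 t
  MgO: 19.82 × 0.01490 = 0.2953 t
  Alumina: 47.86 × 0.004000 = 0.1914 t
  Spodumene: 22.34 × 0.01490 = 0.3329 t
  ZrSiO4: 28.36 × 0.001000 = 0.02836 t
Total LOI = 1.303 t
Glass = batch − LOI = 337.6 − 1.303 = 336.3 t

LOI loss = 1.303 t; glass = 336.3 t; yield = 99.61%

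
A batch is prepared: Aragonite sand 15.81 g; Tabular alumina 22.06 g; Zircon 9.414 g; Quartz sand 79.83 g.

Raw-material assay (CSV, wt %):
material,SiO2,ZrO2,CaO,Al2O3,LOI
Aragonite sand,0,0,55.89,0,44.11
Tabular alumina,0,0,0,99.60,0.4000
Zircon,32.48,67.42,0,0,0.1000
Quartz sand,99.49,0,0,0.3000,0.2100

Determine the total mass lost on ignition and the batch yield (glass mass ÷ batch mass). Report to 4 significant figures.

LOI loss = 7.239 g; glass = 119.9 g; yield = 94.31%

Every computation maintains exact precision all the way through; mid-chain values are displayed (rounded to four significant digits) on the page — a single rounding finalizes every reported value; derived quantities are recomputed using the weight values for 119.9 g of glass at exact precision (the four compositions, glass mass, ignition loss, totals, yield), as written in either problem or answer.
Each material's LOI contribution:
  Aragonite sand: 15.81 × 0.4411 = 6.974 g
  Tabular alumina: 22.06 × 0.004000 = 0.08824 g
  Zircon: 9.414 × 0.001000 = 0.009414 g
  Quartz sand: 79.83 × 0.002100 = 0.1676 g
Total LOI = 7.239 g
Glass = batch − LOI = 127.1 − 7.239 = 119.9 g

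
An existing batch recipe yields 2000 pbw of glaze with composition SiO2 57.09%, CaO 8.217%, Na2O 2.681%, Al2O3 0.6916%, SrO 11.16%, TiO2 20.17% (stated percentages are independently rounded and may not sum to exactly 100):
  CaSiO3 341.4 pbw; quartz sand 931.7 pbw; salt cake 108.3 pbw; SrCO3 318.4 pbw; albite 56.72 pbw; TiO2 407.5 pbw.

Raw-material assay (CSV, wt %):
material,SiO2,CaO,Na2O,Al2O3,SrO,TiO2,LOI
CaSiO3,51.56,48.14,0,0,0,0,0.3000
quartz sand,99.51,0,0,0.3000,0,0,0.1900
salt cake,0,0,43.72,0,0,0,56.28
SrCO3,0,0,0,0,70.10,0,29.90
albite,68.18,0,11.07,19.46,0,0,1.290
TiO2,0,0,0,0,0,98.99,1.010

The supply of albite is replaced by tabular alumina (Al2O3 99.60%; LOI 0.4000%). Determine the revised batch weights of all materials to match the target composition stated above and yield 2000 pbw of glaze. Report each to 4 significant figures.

Revised batch per 2000 pbw glaze:
  CaSiO3: 341.4 pbw
  quartz sand: 970.5 pbw
  salt cake: 122.6 pbw
  SrCO3: 318.4 pbw
  tabular alumina: 10.96 pbw
  TiO2: 407.5 pbw
Total batch = 2171 pbw; LOI loss = 171.2 pbw

Rounding to four significant digits governs each intermediate as displayed — each numeric step maintains full float precision at all times. Exactly one rounding is applied to every reported number; all derived quantities (LOI, totals, six oxide percentages, yield, glass mass) are computed starting from the weights on 2000 pbw of glass in full float precision, precisely as stated by the problem or answer text.
The oxide mass targets at 2000 pbw glaze:
  SiO2: 57.09% × 2000 = 1142 pbw
  CaO: 8.217% × 2000 = 164.3 pbw
  Na2O: 2.681% × 2000 = 53.62 pbw
  Al2O3: 0.6916% × 2000 = 13.83 pbw
  SrO: 11.16% × 2000 = 223.2 pbw
  TiO2: 20.17% × 2000 = 403.4 pbw
Sums-versus-targets review with the batch weights as given, under the basis named above (every target is met by its sum exact up to rounding of places):
  SiO2: 341.4·0.5156 + 970.5·0.9951 = 1142 pbw (target 1142 pbw)
  CaO: 341.4·0.4814 = 164.3 pbw (target 164.3 pbw)
  Na2O: 122.6·0.4372 = 53.60 pbw (target 53.62 pbw)
  Al2O3: 970.5·0.003000 + 10.96·0.9960 = 13.83 pbw (target 13.83 pbw)
  SrO: 318.4·0.7010 = 223.2 pbw (target 223.2 pbw)
  TiO2: 407.5·0.9899 = 403.4 pbw (target 403.4 pbw)
The glass-mass cross-check: whole batch net of LOI = 2000 pbw (the Σ of target masses is 2000 pbw; versus the stated basis of 2000 pbw — differing by rounding only).
Adding the batch up: Σ batch = 2171 pbw; loss to ignition Σ batch·LOI = 171.2 pbw; glass ÷ batch gives a yield of 92.11%.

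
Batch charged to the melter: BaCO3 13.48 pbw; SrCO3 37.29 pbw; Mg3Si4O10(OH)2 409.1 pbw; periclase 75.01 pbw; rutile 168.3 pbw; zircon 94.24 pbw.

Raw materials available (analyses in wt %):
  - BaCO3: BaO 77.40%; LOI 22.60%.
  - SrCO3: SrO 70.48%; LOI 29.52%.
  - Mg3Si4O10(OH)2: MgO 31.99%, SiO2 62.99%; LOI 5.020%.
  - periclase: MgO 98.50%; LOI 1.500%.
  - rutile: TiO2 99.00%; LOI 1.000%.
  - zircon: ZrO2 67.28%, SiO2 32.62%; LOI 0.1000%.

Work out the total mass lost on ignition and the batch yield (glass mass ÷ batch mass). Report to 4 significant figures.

LOI loss = 37.49 pbw; glass = 759.9 pbw; yield = 95.30%

Mid-chain values appear (rounded to 4 significant digits) at each printed step. Each numeric step maintains full precision in every operation; every reported result undergoes a single rounding; derived quantities (glass mass, the six compositions, yield, the totals, LOI) are rebuilt starting from the weights on 759.9 pbw of glass in full precision, exactly as printed in the problem or answer text.
Loss on ignition, line by line:
  BaCO3: 13.48 × 0.2260 = 3.046 pbw
  SrCO3: 37.29 × 0.2952 = 11.01 pbw
  Mg3Si4O10(OH)2: 409.1 × 0.05020 = 20.54 pbw
  periclase: 75.01 × 0.01500 = 1.125 pbw
  rutile: 168.3 × 0.01000 = 1.683 pbw
  zircon: 94.24 × 0.001000 = 0.09424 pbw
Total LOI = 37.49 pbw
Glass = batch − LOI = 797.4 − 37.49 = 759.9 pbw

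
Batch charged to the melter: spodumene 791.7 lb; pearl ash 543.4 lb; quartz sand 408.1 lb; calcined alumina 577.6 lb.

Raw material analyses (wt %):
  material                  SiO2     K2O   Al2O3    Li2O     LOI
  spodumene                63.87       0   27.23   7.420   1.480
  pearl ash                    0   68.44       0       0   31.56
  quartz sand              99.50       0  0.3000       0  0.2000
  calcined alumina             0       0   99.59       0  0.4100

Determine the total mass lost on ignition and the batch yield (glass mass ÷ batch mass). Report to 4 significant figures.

The working math carries exact precision at every stage — in-progress results are printed (rounded to 4 significant figures) across the worked steps; exactly one rounding goes into each reported result; all derived quantities (yield, the totals, glass mass, the four compositions, LOI) are computed using the weight values at 2134 lb of glass at exact precision, exactly as printed in question or answer.
LOI of each material in turn:
  spodumene: 791.7 × 0.01480 = 11.72 lb
  pearl ash: 543.4 × 0.3156 = 171.5 lb
  quartz sand: 408.1 × 0.002000 = 0.8162 lb
  calcined alumina: 577.6 × 0.004100 = 2.368 lb
Total LOI = 186.4 lb
Glass = batch − LOI = 2321 − 186.4 = 2134 lb

LOI loss = 186.4 lb; glass = 2134 lb; yield = 91.97%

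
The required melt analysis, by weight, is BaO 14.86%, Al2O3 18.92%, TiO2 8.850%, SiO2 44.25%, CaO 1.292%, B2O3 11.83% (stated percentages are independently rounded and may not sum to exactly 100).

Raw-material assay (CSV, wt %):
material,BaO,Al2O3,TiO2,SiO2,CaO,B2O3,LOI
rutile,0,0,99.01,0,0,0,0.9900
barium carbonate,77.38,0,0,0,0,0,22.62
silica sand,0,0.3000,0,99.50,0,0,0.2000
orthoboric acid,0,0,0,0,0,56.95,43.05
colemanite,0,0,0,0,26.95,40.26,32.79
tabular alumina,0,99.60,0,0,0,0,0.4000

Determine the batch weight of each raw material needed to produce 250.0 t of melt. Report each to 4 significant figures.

Each numeric step maintains exact precision at all times — mid-chain values are displayed, rounded to four significant figures, within the worked lines; a single rounding completes each reported figure — all derived quantities, including the yield, LOI, six oxide percentages, totals, glass mass, are rebuilt from the weighed amounts on 250.0 t of glass in exact precision, as set out in the question or the answer.
Oxide-by-oxide targets in 250.0 t melt:
  BaO: 14.86% × 250.0 = 37.15 t
  Al2O3: 18.92% × 250.0 = 47.30 t
  TiO2: 8.850% × 250.0 = 22.12 t
  SiO2: 44.25% × 250.0 = 110.6 t
  CaO: 1.292% × 250.0 = 3.230 t
  B2O3: 11.83% × 250.0 = 29.58 t
Per-oxide balance check with the batch weights as given, relative to the basis at hand (every target is met by its sum exact up to rounding of places):
  BaO: 48.01·0.7738 = 37.15 t (target 37.15 t)
  Al2O3: 111.2·0.003000 + 47.16·0.9960 = 47.30 t (target 47.30 t)
  TiO2: 22.35·0.9901 = 22.13 t (target 22.12 t)
  SiO2: 111.2·0.9950 = 110.6 t (target 110.6 t)
  CaO: 11.99·0.2695 = 3.231 t (target 3.230 t)
  B2O3: 43.46·0.5695 + 11.99·0.4026 = 29.58 t (target 29.58 t)
Glass-mass closure: total batch − LOI = 250.0 t (the Σ of target masses is 250.0 t; stated basis 250.0 t — differing by rounding only).
Summing the batch: Σ batch = 284.2 t; ignition loss, Σ(batch × LOI) = 34.13 t; yield = glass ÷ total batch = 87.99%.

Batch per 250.0 t melt:
  rutile: 22.35 t
  barium carbonate: 48.01 t
  silica sand: 111.2 t
  orthoboric acid: 43.46 t
  colemanite: 11.99 t
  tabular alumina: 47.16 t
Total batch = 284.2 t; LOI loss = 34.13 t; yield = 87.99%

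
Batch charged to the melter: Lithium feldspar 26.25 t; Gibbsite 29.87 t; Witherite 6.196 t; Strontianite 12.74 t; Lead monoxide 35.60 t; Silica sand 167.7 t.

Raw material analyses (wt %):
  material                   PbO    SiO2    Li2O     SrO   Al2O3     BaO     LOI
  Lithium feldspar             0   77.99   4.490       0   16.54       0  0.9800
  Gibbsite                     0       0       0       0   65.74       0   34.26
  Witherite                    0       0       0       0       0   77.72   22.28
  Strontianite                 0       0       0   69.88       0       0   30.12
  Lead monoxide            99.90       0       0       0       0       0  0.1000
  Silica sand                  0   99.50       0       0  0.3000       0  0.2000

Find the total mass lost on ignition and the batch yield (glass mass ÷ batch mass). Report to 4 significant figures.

In-progress results are printed, with 4-significant-figure rounding, on the page; every computation keeps full float precision from start to finish — each reported figure is rounded a single time. Derived quantities (the yield, the six compositions, glass mass, LOI, the totals) are rebuilt from the batch weights for 262.3 t of glass at full precision, exactly as shown in the problem or the answer.
LOI of each material in turn:
  Lithium feldspar: 26.25 × 0.009800 = 0.2572 t
  Gibbsite: 29.87 × 0.3426 = 10.23 t
  Witherite: 6.196 × 0.2228 = 1.380 t
  Strontianite: 12.74 × 0.3012 = 3.837 t
  Lead monoxide: 35.60 × 0.001000 = 0.03560 t
  Silica sand: 167.7 × 0.002000 = 0.3354 t
Total LOI = 16.08 t
Glass = batch − LOI = 278.4 − 16.08 = 262.3 t

LOI loss = 16.08 t; glass = 262.3 t; yield = 94.22%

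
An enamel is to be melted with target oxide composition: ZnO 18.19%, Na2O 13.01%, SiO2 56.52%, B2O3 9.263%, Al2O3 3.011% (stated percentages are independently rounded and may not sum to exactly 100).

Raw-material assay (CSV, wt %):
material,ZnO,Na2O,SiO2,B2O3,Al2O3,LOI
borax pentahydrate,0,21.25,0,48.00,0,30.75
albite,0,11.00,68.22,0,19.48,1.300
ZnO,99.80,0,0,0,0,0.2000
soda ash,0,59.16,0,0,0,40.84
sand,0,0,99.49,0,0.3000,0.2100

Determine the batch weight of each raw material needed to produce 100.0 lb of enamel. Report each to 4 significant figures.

Batch per 100.0 lb enamel:
  borax pentahydrate: 19.30 lb
  albite: 14.74 lb
  ZnO: 18.23 lb
  soda ash: 12.32 lb
  sand: 46.70 lb
Total batch = 111.3 lb; LOI loss = 11.29 lb; yield = 89.85%

Intermediates are shown rounded to 4 significant figures in the working. The whole derivation carries exact precision end to end; every reported number is rounded a single time — all derived quantities (yield, the totals, LOI, five oxide percentages, net glass mass) are re-derived in exact precision from the weighed amounts per 100.0 lb of glass exactly as shown in either problem or answer.
Per-oxide target masses for 100.0 lb enamel:
  ZnO: 18.19% × 100.0 = 18.19 lb
  Na2O: 13.01% × 100.0 = 13.01 lb
  SiO2: 56.52% × 100.0 = 56.52 lb
  B2O3: 9.263% × 100.0 = 9.263 lb
  Al2O3: 3.011% × 100.0 = 3.011 lb
Sums-versus-targets review using the reported weights, against the basis in use (target by target, the sums agree given rounding of the digits):
  ZnO: 18.23·0.9980 = 18.19 lb (target 18.19 lb)
  Na2O: 19.30·0.2125 + 14.74·0.1100 + 12.32·0.5916 = 13.01 lb (target 13.01 lb)
  SiO2: 14.74·0.6822 + 46.70·0.9949 = 56.52 lb (target 56.52 lb)
  B2O3: 19.30·0.4800 = 9.264 lb (target 9.263 lb)
  Al2O3: 14.74·0.1948 + 46.70·0.003000 = 3.011 lb (target 3.011 lb)
Glass mass check: whole batch net of LOI = 100.0 lb (targets for the oxides total 99.99 lb; versus the stated basis of 100.0 lb — rounding explains the deltas).
Summing the batch: Σ batch = 111.3 lb; the LOI term Σ batch·LOI equals 11.29 lb; yield: glass divided by total = 89.85%.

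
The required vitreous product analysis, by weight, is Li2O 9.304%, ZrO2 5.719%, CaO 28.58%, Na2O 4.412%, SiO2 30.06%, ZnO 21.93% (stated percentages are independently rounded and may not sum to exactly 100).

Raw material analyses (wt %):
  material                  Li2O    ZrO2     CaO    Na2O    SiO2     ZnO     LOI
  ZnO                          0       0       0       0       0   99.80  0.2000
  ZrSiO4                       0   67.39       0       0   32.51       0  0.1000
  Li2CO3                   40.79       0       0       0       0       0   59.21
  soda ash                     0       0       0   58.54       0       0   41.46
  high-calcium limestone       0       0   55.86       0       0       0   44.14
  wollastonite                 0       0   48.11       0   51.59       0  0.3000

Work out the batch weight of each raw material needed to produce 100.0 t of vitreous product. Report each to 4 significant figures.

In-progress results are shown, rounded to four significant figures, across the worked steps — exact precision is kept from first step to last; each reported figure is rounded a single time. The derived quantities, which include totals, yield, ignition loss, the six compositions, glass mass, are carried at full float precision, as written in question or answer, from the batch weights for 100.0 t of glass.
Oxide-by-oxide targets in 100.0 t vitreous product:
  Li2O: 9.304% × 100.0 = 9.304 t
  ZrO2: 5.719% × 100.0 = 5.719 t
  CaO: 28.58% × 100.0 = 28.58 t
  Na2O: 4.412% × 100.0 = 4.412 t
  SiO2: 30.06% × 100.0 = 30.06 t
  ZnO: 21.93% × 100.0 = 21.93 t
Checking each oxide sum per the reported batch figures, at the basis given (sums match the target masses up to rounding of the answer):
  Li2O: 22.81·0.4079 = 9.304 t (target 9.304 t)
  ZrO2: 8.486·0.6739 = 5.719 t (target 5.719 t)
  CaO: 5.586·0.5586 + 52.92·0.4811 = 28.58 t (target 28.58 t)
  Na2O: 7.537·0.5854 = 4.412 t (target 4.412 t)
  SiO2: 8.486·0.3251 + 52.92·0.5159 = 30.06 t (target 30.06 t)
  ZnO: 21.97·0.9980 = 21.93 t (target 21.93 t)
Glass-mass sanity pass: total batch − LOI = 100.0 t (oxide target masses add up to 100.0 t; versus the stated basis of 100.0 t — a pure rounding effect).
Batch grand total — Σ batch = 119.3 t; LOI loss = Σ batch·LOI = 19.31 t; yield = glass ÷ total batch = 83.82%.

Batch per 100.0 t vitreous product:
  ZnO: 21.97 t
  ZrSiO4: 8.486 t
  Li2CO3: 22.81 t
  soda ash: 7.537 t
  high-calcium limestone: 5.586 t
  wollastonite: 52.92 t
Total batch = 119.3 t; LOI loss = 19.31 t; yield = 83.82%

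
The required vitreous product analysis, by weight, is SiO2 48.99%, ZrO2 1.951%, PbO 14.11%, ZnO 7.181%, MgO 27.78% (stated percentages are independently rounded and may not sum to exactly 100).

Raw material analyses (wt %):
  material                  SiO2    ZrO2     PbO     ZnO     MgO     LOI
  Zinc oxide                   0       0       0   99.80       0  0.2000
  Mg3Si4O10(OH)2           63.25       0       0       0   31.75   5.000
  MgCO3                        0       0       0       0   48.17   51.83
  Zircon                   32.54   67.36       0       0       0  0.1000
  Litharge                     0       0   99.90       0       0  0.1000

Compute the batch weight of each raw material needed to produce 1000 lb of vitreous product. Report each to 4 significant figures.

Values along the way are printed, rounded to four significant figures, at each printed step; each numeric step maintains exact precision through every step; exactly one rounding lands on every reported number. The derived quantities, including ignition loss, the totals, net glass mass, yield, five oxide percentages, are carried using the weight values at 1000 lb of glass in exact precision as set out in problem or answer.
Target masses of each oxide per 1000 lb vitreous product:
  SiO2: 48.99% × 1000 = 489.9 lb
  ZrO2: 1.951% × 1000 = 19.51 lb
  PbO: 14.11% × 1000 = 141.1 lb
  ZnO: 7.181% × 1000 = 71.81 lb
  MgO: 27.78% × 1000 = 277.8 lb
Per-oxide balance check using the reported weights, for the quoted basis mass (each sum matches its target mass inside rounding margins):
  SiO2: 759.6·0.6325 + 28.96·0.3254 = 489.9 lb (target 489.9 lb)
  ZrO2: 28.96·0.6736 = 19.51 lb (target 19.51 lb)
  PbO: 141.2·0.9990 = 141.1 lb (target 141.1 lb)
  ZnO: 71.95·0.9980 = 71.81 lb (target 71.81 lb)
  MgO: 759.6·0.3175 + 76.01·0.4817 = 277.8 lb (target 277.8 lb)
Consistency of the glass mass: total charge less LOI = 1000 lb (the Σ of target masses is 1000 lb; stated basis 1000 lb — deltas are rounding alone).
Summing the batch: Σ batch = 1078 lb; the LOI term Σ batch·LOI equals 77.69 lb; as yield: glass ÷ batch → 92.79%.

Batch per 1000 lb vitreous product:
  Zinc oxide: 71.95 lb
  Mg3Si4O10(OH)2: 759.6 lb
  MgCO3: 76.01 lb
  Zircon: 28.96 lb
  Litharge: 141.2 lb
Total batch = 1078 lb; LOI loss = 77.69 lb; yield = 92.79%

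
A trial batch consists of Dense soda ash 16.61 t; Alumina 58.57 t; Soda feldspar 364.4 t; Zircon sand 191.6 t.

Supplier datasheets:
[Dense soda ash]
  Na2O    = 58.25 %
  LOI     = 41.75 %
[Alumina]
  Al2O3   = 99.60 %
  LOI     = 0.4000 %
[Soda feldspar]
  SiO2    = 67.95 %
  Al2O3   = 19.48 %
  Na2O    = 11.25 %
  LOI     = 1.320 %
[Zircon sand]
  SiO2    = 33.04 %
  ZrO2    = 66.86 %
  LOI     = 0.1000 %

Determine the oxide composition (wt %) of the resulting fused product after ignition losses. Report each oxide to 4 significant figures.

The whole derivation runs at full float precision in all steps — mid-chain values are printed (rounded to four significant digits) between the steps. Each reported figure is rounded only once — all derived quantities, which include ignition loss, the four compositions, yield, glass mass, the totals, are computed at full float precision, exactly as printed in question or answer, from the weighed amounts at 619.0 t of glass.
Oxide masses out of the charge:
  SiO2: 364.4·0.6795 + 191.6·0.3304 = 310.9 t
  ZrO2: 191.6·0.6686 = 128.1 t
  Al2O3: 58.57·0.9960 + 364.4·0.1948 = 129.3 t
  Na2O: 16.61·0.5825 + 364.4·0.1125 = 50.67 t
LOI: 16.61·0.4175 + 58.57·0.004000 + 364.4·0.01320 + 191.6·0.001000 = 12.17 t
Glass = total batch minus LOI = 631.2 − 12.17 = 619.0 t (the oxide masses sum to this)
oxide / glass × 100 gives the wt %

Glass mass = 619.0 t (batch 631.2 − LOI 12.17).
Composition: SiO2 50.23%, ZrO2 20.69%, Al2O3 20.89%, Na2O 8.186%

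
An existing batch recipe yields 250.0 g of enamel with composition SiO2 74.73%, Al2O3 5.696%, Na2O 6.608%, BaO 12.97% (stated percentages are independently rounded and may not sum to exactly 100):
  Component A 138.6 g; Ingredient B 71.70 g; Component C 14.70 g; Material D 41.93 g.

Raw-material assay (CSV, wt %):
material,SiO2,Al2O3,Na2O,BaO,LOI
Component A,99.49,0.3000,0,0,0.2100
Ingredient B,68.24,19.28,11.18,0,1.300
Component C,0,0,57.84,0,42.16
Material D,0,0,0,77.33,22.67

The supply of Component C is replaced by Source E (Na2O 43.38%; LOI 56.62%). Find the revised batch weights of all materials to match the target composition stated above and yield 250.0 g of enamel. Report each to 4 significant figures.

Revised batch per 250.0 g enamel:
  Component A: 138.6 g
  Ingredient B: 71.70 g
  Source E: 19.60 g
  Material D: 41.93 g
Total batch = 271.8 g; LOI loss = 21.83 g

Exact precision is maintained from first step to last; values along the way appear, rounded to 4 significant digits, across the worked steps; every reported result includes exactly one rounding. The derived quantities are computed in full precision (the totals, ignition loss, net glass mass, the yield, four oxide percentages) from the weighed amounts for 250.0 g of glass as written in the problem or answer text.
Target oxide masses per 250.0 g enamel:
  SiO2: 74.73% × 250.0 = 186.8 g
  Al2O3: 5.696% × 250.0 = 14.24 g
  Na2O: 6.608% × 250.0 = 16.52 g
  BaO: 12.97% × 250.0 = 32.42 g
Balance tally, oxide-wise, from the weights as reported, on the stated basis (sums match the target masses exact up to rounding of places):
  SiO2: 138.6·0.9949 + 71.70·0.6824 = 186.8 g (target 186.8 g)
  Al2O3: 138.6·0.003000 + 71.70·0.1928 = 14.24 g (target 14.24 g)
  Na2O: 71.70·0.1118 + 19.60·0.4338 = 16.52 g (target 16.52 g)
  BaO: 41.93·0.7733 = 32.42 g (target 32.42 g)
Glass mass check: batch total minus LOI = 250.0 g (the targets, summed, come to 250.0 g; basis as stated: 250.0 g — rounding explains the deltas).
Batch grand total — Σ batch = 271.8 g; loss to ignition Σ batch·LOI = 21.83 g; yield = glass ÷ total batch = 91.97%.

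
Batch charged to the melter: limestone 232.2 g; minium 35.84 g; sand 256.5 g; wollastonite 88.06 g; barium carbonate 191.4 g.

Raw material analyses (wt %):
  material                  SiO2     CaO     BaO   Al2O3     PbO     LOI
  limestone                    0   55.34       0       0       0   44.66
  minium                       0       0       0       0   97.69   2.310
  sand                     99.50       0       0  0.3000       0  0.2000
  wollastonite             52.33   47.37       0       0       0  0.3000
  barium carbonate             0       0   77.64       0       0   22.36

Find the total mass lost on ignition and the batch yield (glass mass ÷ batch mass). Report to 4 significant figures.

LOI loss = 148.1 g; glass = 655.9 g; yield = 81.58%

The intermediate values are shown, rounded to 4 significant figures, on the page — each numeric step runs at full precision at each step. Every reported value includes exactly one rounding; all derived quantities are rebuilt from the weighed amounts on 655.9 g of glass in full precision (net glass mass, the totals, five oxide percentages, LOI, the yield), exactly as printed in the problem or the answer.
Per-material ignition loss:
  limestone: 232.2 × 0.4466 = 103.7 g
  minium: 35.84 × 0.02310 = 0.8279 g
  sand: 256.5 × 0.002000 = 0.5130 g
  wollastonite: 88.06 × 0.003000 = 0.2642 g
  barium carbonate: 191.4 × 0.2236 = 42.80 g
Total LOI = 148.1 g
Glass = batch − LOI = 804.0 − 148.1 = 655.9 g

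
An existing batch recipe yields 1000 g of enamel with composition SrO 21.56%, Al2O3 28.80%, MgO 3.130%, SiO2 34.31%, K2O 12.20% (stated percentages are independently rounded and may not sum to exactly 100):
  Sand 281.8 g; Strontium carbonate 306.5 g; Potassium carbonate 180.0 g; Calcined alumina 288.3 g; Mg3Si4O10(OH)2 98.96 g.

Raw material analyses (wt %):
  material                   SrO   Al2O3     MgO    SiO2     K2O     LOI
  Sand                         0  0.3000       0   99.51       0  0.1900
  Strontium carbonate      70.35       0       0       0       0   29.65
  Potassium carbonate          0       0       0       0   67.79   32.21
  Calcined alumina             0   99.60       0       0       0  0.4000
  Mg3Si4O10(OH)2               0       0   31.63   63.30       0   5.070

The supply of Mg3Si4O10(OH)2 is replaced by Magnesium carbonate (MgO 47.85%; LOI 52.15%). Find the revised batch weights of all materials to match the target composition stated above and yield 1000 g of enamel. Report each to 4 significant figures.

Revised batch per 1000 g enamel:
  Sand: 344.8 g
  Strontium carbonate: 306.5 g
  Potassium carbonate: 180.0 g
  Calcined alumina: 288.1 g
  Magnesium carbonate: 65.41 g
Total batch = 1185 g; LOI loss = 184.8 g

Every computation carries exact precision from first step to last. In-progress results are displayed (rounded to 4 significant digits) alongside each step — every reported value takes just one rounding; the derived quantities (five oxide percentages, glass mass, totals, yield, ignition loss) are computed in full precision from the weighed amounts for 1000 g of glass exactly as shown in the question or the answer.
The oxide mass targets at 1000 g enamel:
  SrO: 21.56% × 1000 = 215.6 g
  Al2O3: 28.80% × 1000 = 288.0 g
  MgO: 3.130% × 1000 = 31.30 g
  SiO2: 34.31% × 1000 = 343.1 g
  K2O: 12.20% × 1000 = 122.0 g
Verifying the oxide balance using the reported weights, per the basis as stated (each sum matches its target mass up to rounding of the answer):
  SrO: 306.5·0.7035 = 215.6 g (target 215.6 g)
  Al2O3: 344.8·0.003000 + 288.1·0.9960 = 288.0 g (target 288.0 g)
  MgO: 65.41·0.4785 = 31.30 g (target 31.30 g)
  SiO2: 344.8·0.9951 = 343.1 g (target 343.1 g)
  K2O: 180.0·0.6779 = 122.0 g (target 122.0 g)
Glass mass check: net batch after ignition = 1000 g (oxide target masses add up to 1000 g; stated basis 1000 g — a pure rounding effect).
Adding the batch up: Σ batch = 1185 g; LOI loss = Σ batch·LOI = 184.8 g; glass ÷ batch gives a yield of 84.40%.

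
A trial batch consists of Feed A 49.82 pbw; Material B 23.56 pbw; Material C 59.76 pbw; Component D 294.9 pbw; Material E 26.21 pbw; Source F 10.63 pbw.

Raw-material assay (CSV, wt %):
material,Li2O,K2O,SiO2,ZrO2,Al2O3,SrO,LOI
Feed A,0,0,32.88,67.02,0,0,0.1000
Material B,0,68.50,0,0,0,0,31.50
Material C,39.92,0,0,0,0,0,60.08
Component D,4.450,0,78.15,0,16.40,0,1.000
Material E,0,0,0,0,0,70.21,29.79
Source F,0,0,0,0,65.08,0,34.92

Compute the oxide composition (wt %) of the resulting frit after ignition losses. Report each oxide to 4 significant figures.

Glass mass = 407.0 pbw (batch 464.9 − LOI 57.84).
Composition: Li2O 9.085%, K2O 3.965%, SiO2 60.64%, ZrO2 8.203%, Al2O3 13.58%, SrO 4.521%

Mid-chain values are displayed rounded to 4 significant figures when written out; each numeric step maintains full precision through the solve. A single rounding yields every reported number — all derived quantities, including the totals, the six compositions, LOI, glass mass, yield, are re-derived starting from the weights for 407.0 pbw of glass at full precision, as they appear in the problem or answer text.
What the batch supplies per oxide:
  Li2O: 59.76·0.3992 + 294.9·0.04450 = 36.98 pbw
  K2O: 23.56·0.6850 = 16.14 pbw
  SiO2: 49.82·0.3288 + 294.9·0.7815 = 246.8 pbw
  ZrO2: 49.82·0.6702 = 33.39 pbw
  Al2O3: 294.9·0.1640 + 10.63·0.6508 = 55.28 pbw
  SrO: 26.21·0.7021 = 18.40 pbw
LOI: 49.82·0.001000 + 23.56·0.3150 + 59.76·0.6008 + 294.9·0.01000 + 26.21·0.2979 + 10.63·0.3492 = 57.84 pbw
batch − LOI leaves glass = 464.9 − 57.84 = 407.0 pbw (matching Σ of the oxides)
wt % = oxide mass / glass mass × 100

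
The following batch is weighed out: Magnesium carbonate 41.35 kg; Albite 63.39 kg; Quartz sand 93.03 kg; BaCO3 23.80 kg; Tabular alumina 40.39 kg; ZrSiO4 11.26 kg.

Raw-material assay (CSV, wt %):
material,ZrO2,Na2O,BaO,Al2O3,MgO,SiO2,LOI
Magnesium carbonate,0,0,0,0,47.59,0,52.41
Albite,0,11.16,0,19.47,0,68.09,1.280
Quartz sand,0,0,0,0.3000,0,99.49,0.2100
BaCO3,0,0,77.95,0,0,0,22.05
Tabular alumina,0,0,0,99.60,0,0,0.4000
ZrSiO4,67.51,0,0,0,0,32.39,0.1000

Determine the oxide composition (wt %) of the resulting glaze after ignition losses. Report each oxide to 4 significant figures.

Glass mass = 245.1 kg (batch 273.2 − LOI 28.10).
Composition: ZrO2 3.101%, Na2O 2.886%, BaO 7.569%, Al2O3 21.56%, MgO 8.028%, SiO2 56.86%

Working values are printed, with 4-significant-figure rounding, in the printout — the whole derivation keeps full precision end to end; every reported figure is rounded just once; derived quantities, which include ignition loss, totals, the six compositions, net glass mass, the yield, are computed at exact precision, as they appear in the problem or answer text, starting from the weights for 245.1 kg of glass.
What the batch supplies per oxide:
  ZrO2: 11.26·0.6751 = 7.602 kg
  Na2O: 63.39·0.1116 = 7.074 kg
  BaO: 23.80·0.7795 = 18.55 kg
  Al2O3: 63.39·0.1947 + 93.03·0.003000 + 40.39·0.9960 = 52.85 kg
  MgO: 41.35·0.4759 = 19.68 kg
  SiO2: 63.39·0.6809 + 93.03·0.9949 + 11.26·0.3239 = 139.4 kg
LOI: 41.35·0.5241 + 63.39·0.01280 + 93.03·0.002100 + 23.80·0.2205 + 40.39·0.004000 + 11.26·0.001000 = 28.10 kg
batch − LOI leaves glass = 273.2 − 28.10 = 245.1 kg (consistent with Σ oxide mass)
wt %: oxide over glass, times 100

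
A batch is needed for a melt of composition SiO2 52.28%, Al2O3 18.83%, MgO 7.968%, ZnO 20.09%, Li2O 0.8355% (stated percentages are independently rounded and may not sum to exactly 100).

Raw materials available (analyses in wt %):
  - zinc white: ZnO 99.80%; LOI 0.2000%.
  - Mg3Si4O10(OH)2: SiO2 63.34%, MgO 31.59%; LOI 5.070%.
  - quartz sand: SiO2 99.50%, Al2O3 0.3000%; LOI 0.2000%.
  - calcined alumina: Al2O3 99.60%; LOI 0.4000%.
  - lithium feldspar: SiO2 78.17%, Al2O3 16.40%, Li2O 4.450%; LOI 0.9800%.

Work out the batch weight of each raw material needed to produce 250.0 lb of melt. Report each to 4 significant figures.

The working math carries full precision from first step to last; in-progress results are printed with 4-significant-digit rounding in the printout; a single rounding finalizes every reported figure — the derived quantities are carried from the batch weights per 250.0 lb of glass in exact precision (totals, ignition loss, five oxide percentages, yield, net glass mass), as written in the question or the answer.
Per-oxide target masses for 250.0 lb melt:
  SiO2: 52.28% × 250.0 = 130.7 lb
  Al2O3: 18.83% × 250.0 = 47.08 lb
  MgO: 7.968% × 250.0 = 19.92 lb
  ZnO: 20.09% × 250.0 = 50.22 lb
  Li2O: 0.8355% × 250.0 = 2.089 lb
A balance pass over the oxides, with the batch weights as given, at the basis given (each sum matches its target mass within answer rounding):
  SiO2: 63.06·0.6334 + 54.34·0.9950 + 46.94·0.7817 = 130.7 lb (target 130.7 lb)
  Al2O3: 54.34·0.003000 + 39.37·0.9960 + 46.94·0.1640 = 47.07 lb (target 47.08 lb)
  MgO: 63.06·0.3159 = 19.92 lb (target 19.92 lb)
  ZnO: 50.33·0.9980 = 50.23 lb (target 50.22 lb)
  Li2O: 46.94·0.04450 = 2.089 lb (target 2.089 lb)
Mass balance on the glass: whole batch net of LOI = 250.0 lb (per-oxide target masses sum to 250.0 lb; with the basis standing at 250.0 lb — rounding explains the deltas).
Summing the batch: Σ batch = 254.0 lb; LOI removed, Σ of batch·LOI: 4.024 lb; the yield ratio, glass ÷ batch: 98.42%.

Batch per 250.0 lb melt:
  zinc white: 50.33 lb
  Mg3Si4O10(OH)2: 63.06 lb
  quartz sand: 54.34 lb
  calcined alumina: 39.37 lb
  lithium feldspar: 46.94 lb
Total batch = 254.0 lb; LOI loss = 4.024 lb; yield = 98.42%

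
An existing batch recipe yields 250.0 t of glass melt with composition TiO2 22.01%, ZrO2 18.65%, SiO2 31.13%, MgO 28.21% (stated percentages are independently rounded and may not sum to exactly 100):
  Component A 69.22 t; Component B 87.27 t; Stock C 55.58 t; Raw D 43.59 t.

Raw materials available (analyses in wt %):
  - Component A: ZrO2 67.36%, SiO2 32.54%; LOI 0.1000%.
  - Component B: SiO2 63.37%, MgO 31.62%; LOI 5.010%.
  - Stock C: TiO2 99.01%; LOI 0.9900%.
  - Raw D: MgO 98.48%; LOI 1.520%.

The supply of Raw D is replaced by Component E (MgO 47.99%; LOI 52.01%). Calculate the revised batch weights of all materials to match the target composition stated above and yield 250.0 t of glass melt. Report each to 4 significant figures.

Full float precision is carried at every stage. Working values are displayed, rounded to 4 significant digits, when written out; each reported figure is rounded exactly once; derived quantities (the yield, ignition loss, four oxide percentages, the totals, glass mass) are recomputed from the weighed amounts on 250.0 t of glass at full precision, as set out in either problem or answer.
Target oxide masses per 250.0 t glass melt:
  TiO2: 22.01% × 250.0 = 55.02 t
  ZrO2: 18.65% × 250.0 = 46.62 t
  SiO2: 31.13% × 250.0 = 77.82 t
  MgO: 28.21% × 250.0 = 70.53 t
A balance pass over the oxides, given the weights on record, under the basis named above (every target is met by its sum modulo rounding of the values):
  TiO2: 55.58·0.9901 = 55.03 t (target 55.02 t)
  ZrO2: 69.22·0.6736 = 46.63 t (target 46.62 t)
  SiO2: 69.22·0.3254 + 87.27·0.6337 = 77.83 t (target 77.82 t)
  MgO: 87.27·0.3162 + 89.46·0.4799 = 70.53 t (target 70.53 t)
Consistency of the glass mass: net batch after ignition = 250.0 t (summing oxide targets gives 250.0 t; against the stated basis, 250.0 t — rounding explains the deltas).
Summing the batch: Σ batch = 301.5 t; Σ batch·LOI gives LOI loss = 51.52 t; yield, glass over the total, = 82.91%.

Revised batch per 250.0 t glass melt:
  Component A: 69.22 t
  Component B: 87.27 t
  Stock C: 55.58 t
  Component E: 89.46 t
Total batch = 301.5 t; LOI loss = 51.52 t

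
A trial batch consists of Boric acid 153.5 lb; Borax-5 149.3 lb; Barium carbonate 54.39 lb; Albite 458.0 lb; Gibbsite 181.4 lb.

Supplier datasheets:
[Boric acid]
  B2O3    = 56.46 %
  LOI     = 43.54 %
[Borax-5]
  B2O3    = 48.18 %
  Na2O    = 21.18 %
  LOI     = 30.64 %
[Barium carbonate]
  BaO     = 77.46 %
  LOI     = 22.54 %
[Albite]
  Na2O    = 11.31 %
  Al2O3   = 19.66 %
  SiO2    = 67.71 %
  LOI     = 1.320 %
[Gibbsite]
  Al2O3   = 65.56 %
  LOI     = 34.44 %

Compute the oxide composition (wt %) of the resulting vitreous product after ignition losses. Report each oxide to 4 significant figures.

Glass mass = 803.2 lb (batch 996.6 − LOI 193.4).
Composition: B2O3 19.75%, Na2O 10.39%, BaO 5.245%, Al2O3 26.02%, SiO2 38.61%

Working values are displayed rounded to 4 significant figures at each printed step; the whole derivation carries exact precision at every stage; each reported value takes exactly one rounding; the derived quantities, which include the totals, yield, the five compositions, net glass mass, ignition loss, are re-derived in exact precision, as set out in the problem or answer text, from the weighed amounts at 803.2 lb of glass.
Mass of each oxide from the mix:
  B2O3: 153.5·0.5646 + 149.3·0.4818 = 158.6 lb
  Na2O: 149.3·0.2118 + 458.0·0.1131 = 83.42 lb
  BaO: 54.39·0.7746 = 42.13 lb
  Al2O3: 458.0·0.1966 + 181.4·0.6556 = 209.0 lb
  SiO2: 458.0·0.6771 = 310.1 lb
LOI: 153.5·0.4354 + 149.3·0.3064 + 54.39·0.2254 + 458.0·0.01320 + 181.4·0.3444 = 193.4 lb
Net of LOI, the glass mass = 996.6 − 193.4 = 803.2 lb (equal to the oxide-mass sum)
oxide / glass × 100 gives the wt %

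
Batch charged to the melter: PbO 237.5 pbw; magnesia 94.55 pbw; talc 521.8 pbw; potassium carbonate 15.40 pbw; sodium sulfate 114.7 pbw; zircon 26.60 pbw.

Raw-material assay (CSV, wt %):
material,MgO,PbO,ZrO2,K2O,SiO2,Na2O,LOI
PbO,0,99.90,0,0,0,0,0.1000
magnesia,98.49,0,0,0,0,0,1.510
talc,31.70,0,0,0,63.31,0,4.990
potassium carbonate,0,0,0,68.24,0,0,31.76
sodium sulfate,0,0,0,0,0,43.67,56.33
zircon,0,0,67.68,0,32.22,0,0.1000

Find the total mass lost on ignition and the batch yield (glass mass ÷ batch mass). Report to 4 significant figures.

LOI loss = 97.23 pbw; glass = 913.3 pbw; yield = 90.38%

In-progress results are printed with 4-significant-digit rounding at each printed step; full precision is carried in all steps. A single rounding yields every reported value — the derived quantities (net glass mass, the yield, LOI, totals, the six compositions) are rebuilt using the weight values at 913.3 pbw of glass at full precision exactly as printed in the question or the answer.
Each material's LOI contribution:
  PbO: 237.5 × 0.001000 = 0.2375 pbw
  magnesia: 94.55 × 0.01510 = 1.428 pbw
  talc: 521.8 × 0.04990 = 26.04 pbw
  potassium carbonate: 15.40 × 0.3176 = 4.891 pbw
  sodium sulfate: 114.7 × 0.5633 = 64.61 pbw
  zircon: 26.60 × 0.001000 = 0.02660 pbw
Total LOI = 97.23 pbw
Glass = batch − LOI = 1011 − 97.23 = 913.3 pbw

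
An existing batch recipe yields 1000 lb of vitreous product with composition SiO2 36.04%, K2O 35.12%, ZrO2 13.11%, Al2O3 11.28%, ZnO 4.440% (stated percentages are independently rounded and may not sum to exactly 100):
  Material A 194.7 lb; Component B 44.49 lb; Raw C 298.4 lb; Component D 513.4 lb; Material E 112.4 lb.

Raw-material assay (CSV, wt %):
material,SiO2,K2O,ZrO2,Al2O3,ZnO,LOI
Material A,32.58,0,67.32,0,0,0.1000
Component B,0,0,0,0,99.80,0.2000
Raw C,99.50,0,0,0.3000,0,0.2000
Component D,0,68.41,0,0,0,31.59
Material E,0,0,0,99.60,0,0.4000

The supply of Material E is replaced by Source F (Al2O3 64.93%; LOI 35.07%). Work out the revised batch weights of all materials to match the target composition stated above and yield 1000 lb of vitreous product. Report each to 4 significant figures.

Revised batch per 1000 lb vitreous product:
  Material A: 194.7 lb
  Component B: 44.49 lb
  Raw C: 298.4 lb
  Component D: 513.4 lb
  Source F: 172.3 lb
Total batch = 1223 lb; LOI loss = 223.5 lb

Mid-chain values are shown rounded to 4 significant figures as written; the working math keeps exact precision all the way through. Each reported value is rounded only once. All derived quantities, which include the five compositions, glass mass, yield, totals, ignition loss, are rebuilt in full precision, exactly as shown in question or answer, from the batch weights per 1000 lb of glass.
Target masses of each oxide per 1000 lb vitreous product:
  SiO2: 36.04% × 1000 = 360.4 lb
  K2O: 35.12% × 1000 = 351.2 lb
  ZrO2: 13.11% × 1000 = 131.1 lb
  Al2O3: 11.28% × 1000 = 112.8 lb
  ZnO: 4.440% × 1000 = 44.40 lb
Mass-balance tally per oxide working from each reported weight, per the basis as stated (every target is met by its sum net of answer rounding effects):
  SiO2: 194.7·0.3258 + 298.4·0.9950 = 360.3 lb (target 360.4 lb)
  K2O: 513.4·0.6841 = 351.2 lb (target 351.2 lb)
  ZrO2: 194.7·0.6732 = 131.1 lb (target 131.1 lb)
  Al2O3: 298.4·0.003000 + 172.3·0.6493 = 112.8 lb (target 112.8 lb)
  ZnO: 44.49·0.9980 = 44.40 lb (target 44.40 lb)
Mass balance on the glass: the batch minus its LOI: 999.8 lb (per-oxide target masses sum to 999.9 lb; basis as stated: 1000 lb — any gap is answer rounding).
Whole-batch sum: Σ batch = 1223 lb; LOI loss = Σ batch·LOI = 223.5 lb; yield: glass divided by total = 81.73%.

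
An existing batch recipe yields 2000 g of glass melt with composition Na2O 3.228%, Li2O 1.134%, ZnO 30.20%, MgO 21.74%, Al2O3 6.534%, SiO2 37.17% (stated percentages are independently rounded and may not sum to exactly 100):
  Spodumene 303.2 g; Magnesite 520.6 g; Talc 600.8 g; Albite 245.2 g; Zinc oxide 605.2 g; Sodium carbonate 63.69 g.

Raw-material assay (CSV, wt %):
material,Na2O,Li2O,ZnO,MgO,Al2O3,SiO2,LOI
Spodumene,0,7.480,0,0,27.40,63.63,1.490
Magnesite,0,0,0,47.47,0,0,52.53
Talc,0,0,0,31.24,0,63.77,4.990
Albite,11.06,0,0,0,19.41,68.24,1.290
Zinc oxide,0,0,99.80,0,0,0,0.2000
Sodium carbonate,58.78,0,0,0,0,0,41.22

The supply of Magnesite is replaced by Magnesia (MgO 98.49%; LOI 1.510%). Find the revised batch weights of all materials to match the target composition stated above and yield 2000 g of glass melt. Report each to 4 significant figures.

Revised batch per 2000 g glass melt:
  Spodumene: 303.2 g
  Magnesia: 250.9 g
  Talc: 600.8 g
  Albite: 245.2 g
  Zinc oxide: 605.2 g
  Sodium carbonate: 63.69 g
Total batch = 2069 g; LOI loss = 68.91 g

The intermediate values appear, with 4-significant-digit rounding, between the steps — each numeric step keeps exact precision end to end — exactly one rounding goes into each reported result. The derived quantities are computed from the weighed amounts at 2000 g of glass at full precision (the totals, ignition loss, glass mass, the six compositions, the yield) as set out in the question or the answer.
Oxide-by-oxide targets in 2000 g glass melt:
  Na2O: 3.228% × 2000 = 64.56 g
  Li2O: 1.134% × 2000 = 22.68 g
  ZnO: 30.20% × 2000 = 604.0 g
  MgO: 21.74% × 2000 = 434.8 g
  Al2O3: 6.534% × 2000 = 130.7 g
  SiO2: 37.17% × 2000 = 743.4 g
Mass-balance tally per oxide on the weights just shown, against the basis in use (each sum matches its target mass up to rounding of the answer):
  Na2O: 245.2·0.1106 + 63.69·0.5878 = 64.56 g (target 64.56 g)
  Li2O: 303.2·0.07480 = 22.68 g (target 22.68 g)
  ZnO: 605.2·0.9980 = 604.0 g (target 604.0 g)
  MgO: 250.9·0.9849 + 600.8·0.3124 = 434.8 g (target 434.8 g)
  Al2O3: 303.2·0.2740 + 245.2·0.1941 = 130.7 g (target 130.7 g)
  SiO2: 303.2·0.6363 + 600.8·0.6377 + 245.2·0.6824 = 743.4 g (target 743.4 g)
The glass-mass cross-check: batch Σ − ignition loss = 2000 g (the Σ of target masses is 2000 g; versus the stated basis of 2000 g — a pure rounding effect).
Batch total: Σ batch = 2069 g; the LOI term Σ batch·LOI equals 68.91 g; the yield ratio, glass ÷ batch: 96.67%.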